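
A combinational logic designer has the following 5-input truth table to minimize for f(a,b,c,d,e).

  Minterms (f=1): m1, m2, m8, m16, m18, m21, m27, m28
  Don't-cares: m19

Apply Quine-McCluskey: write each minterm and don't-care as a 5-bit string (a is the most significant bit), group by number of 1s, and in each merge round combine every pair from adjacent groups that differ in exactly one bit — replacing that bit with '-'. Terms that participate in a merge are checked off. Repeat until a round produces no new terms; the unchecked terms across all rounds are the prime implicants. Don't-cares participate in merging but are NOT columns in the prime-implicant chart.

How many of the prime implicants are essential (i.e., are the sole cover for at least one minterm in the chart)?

[col 0] 00001, 00010*, 01000, 10000*, 10010*, 10011*, 10101, 11011*, 11100
[col 1] -0010, 1-011, 100-0, 1001-
Prime implicants: -0010, 00001, 01000, 1-011, 100-0, 1001-, 10101, 11100
PI chart (minterm → PIs covering it):
  1 | 00001  (sole → essential)
  2 | -0010  (sole → essential)
  8 | 01000  (sole → essential)
  16 | 100-0  (sole → essential)
  18 | -0010,100-0,1001-
  21 | 10101  (sole → essential)
  27 | 1-011  (sole → essential)
  28 | 11100  (sole → essential)
Essential prime implicants: -0010, 00001, 01000, 1-011, 100-0, 10101, 11100

7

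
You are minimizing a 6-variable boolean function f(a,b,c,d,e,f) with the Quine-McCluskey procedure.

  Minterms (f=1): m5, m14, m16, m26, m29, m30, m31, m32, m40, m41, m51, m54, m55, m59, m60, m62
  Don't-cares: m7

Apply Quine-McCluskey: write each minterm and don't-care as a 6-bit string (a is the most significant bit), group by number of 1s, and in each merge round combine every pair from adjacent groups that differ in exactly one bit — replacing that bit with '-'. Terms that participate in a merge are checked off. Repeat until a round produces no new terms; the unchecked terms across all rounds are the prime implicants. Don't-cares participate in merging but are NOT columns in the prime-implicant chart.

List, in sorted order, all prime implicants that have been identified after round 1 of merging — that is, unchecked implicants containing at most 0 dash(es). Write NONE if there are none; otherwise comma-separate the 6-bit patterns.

size-2^0 implicants → 000101(✓)  000111(✓)  001110(✓)  010000  011010(✓)  011101(✓)  011110(✓)  011111(✓)  100000(✓)  101000(✓)  101001(✓)  110011(✓)  110110(✓)  110111(✓)  111011(✓)  111100(✓)  111110(✓)
size-2^1 implicants → -11110  0-1110  0001-1  011-10  0111-1  01111-  10-000  10100-  11-011  11-110  110-11  11011-  1111-0
Unchecked terms (primes): -11110, 0-1110, 0001-1, 010000, 011-10, 0111-1, 01111-, 10-000, 10100-, 11-011, 11-110, 110-11, 11011-, 1111-0

010000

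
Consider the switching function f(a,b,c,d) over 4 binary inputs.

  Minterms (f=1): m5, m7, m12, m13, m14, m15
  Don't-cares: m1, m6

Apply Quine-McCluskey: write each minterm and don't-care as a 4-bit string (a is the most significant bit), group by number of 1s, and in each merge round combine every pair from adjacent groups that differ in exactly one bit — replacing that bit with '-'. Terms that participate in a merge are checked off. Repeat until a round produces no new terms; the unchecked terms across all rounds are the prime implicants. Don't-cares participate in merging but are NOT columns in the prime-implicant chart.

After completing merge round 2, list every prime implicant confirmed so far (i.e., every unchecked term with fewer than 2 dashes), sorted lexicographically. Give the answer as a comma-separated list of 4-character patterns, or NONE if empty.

0-01

size-2^0 implicants → 0001(✓)  0101(✓)  0110(✓)  0111(✓)  1100(✓)  1101(✓)  1110(✓)  1111(✓)
size-2^1 implicants → -101(✓)  -110(✓)  -111(✓)  0-01  01-1(✓)  011-(✓)  11-0(✓)  11-1(✓)  110-(✓)  111-(✓)
size-2^2 implicants → -1-1  -11-  11--
Unchecked terms (primes): -1-1, -11-, 0-01, 11--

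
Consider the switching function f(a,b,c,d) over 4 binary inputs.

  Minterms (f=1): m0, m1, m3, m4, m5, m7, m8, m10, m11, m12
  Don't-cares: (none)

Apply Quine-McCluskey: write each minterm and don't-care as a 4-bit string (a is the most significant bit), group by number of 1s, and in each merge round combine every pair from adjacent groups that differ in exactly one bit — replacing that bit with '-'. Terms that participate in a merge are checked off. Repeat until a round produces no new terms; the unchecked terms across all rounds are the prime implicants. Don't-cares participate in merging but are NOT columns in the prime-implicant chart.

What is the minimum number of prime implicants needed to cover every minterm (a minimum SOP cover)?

size-2^0 implicants → 0000(✓)  0001(✓)  0011(✓)  0100(✓)  0101(✓)  0111(✓)  1000(✓)  1010(✓)  1011(✓)  1100(✓)
size-2^1 implicants → -000(✓)  -011  -100(✓)  0-00(✓)  0-01(✓)  0-11(✓)  00-1(✓)  000-(✓)  01-1(✓)  010-(✓)  1-00(✓)  10-0  101-
size-2^2 implicants → --00  0--1  0-0-
Unchecked terms (primes): --00, -011, 0--1, 0-0-, 10-0, 101-
Minterm coverage:
  m0 ⊆ --00,0-0-
  m1 ⊆ 0--1,0-0-
  m3 ⊆ -011,0--1
  m4 ⊆ --00,0-0-
  m5 ⊆ 0--1,0-0-
  m7 ⊆ 0--1 [E]
  m8 ⊆ --00,10-0
  m10 ⊆ 10-0,101-
  m11 ⊆ -011,101-
  m12 ⊆ --00 [E]
E = {--00, 0--1}
Petrick residual → 101-
Cover = c'd' + a'd + ab'c  |cover|=3

3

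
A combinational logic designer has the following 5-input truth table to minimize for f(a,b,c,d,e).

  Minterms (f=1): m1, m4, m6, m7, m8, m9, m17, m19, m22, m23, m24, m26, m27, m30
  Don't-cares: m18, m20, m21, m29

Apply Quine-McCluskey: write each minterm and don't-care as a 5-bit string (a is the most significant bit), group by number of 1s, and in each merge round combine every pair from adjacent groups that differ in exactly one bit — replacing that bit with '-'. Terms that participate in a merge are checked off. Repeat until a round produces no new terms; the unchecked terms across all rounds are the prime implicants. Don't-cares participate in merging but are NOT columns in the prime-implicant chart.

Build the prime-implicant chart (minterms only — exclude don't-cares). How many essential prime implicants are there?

[col 0] 00001*, 00100*, 00110*, 00111*, 01000*, 01001*, 10001*, 10010*, 10011*, 10100*, 10101*, 10110*, 10111*, 11000*, 11010*, 11011*, 11101*, 11110*
[col 1] -0001, -0100*, -0110*, -0111*, -1000, 0-001, 001-0*, 0011-*, 0100-, 1-010*, 1-011*, 1-101, 1-110*, 10-01*, 10-10*, 10-11*, 100-1*, 1001-*, 101-0*, 101-1*, 1010-*, 1011-*, 11-10*, 110-0, 1101-*
[col 2] -01-0, -011-, 1--10, 1-01-, 10--1, 10-1-, 101--
Prime implicants: -0001, -01-0, -011-, -1000, 0-001, 0100-, 1--10, 1-01-, 1-101, 10--1, 10-1-, 101--, 110-0
PI chart (minterm → PIs covering it):
  1 | -0001,0-001
  4 | -01-0  (sole → essential)
  6 | -01-0,-011-
  7 | -011-  (sole → essential)
  8 | -1000,0100-
  9 | 0-001,0100-
  17 | -0001,10--1
  19 | 1-01-,10--1,10-1-
  22 | -01-0,-011-,1--10,10-1-,101--
  23 | -011-,10--1,10-1-,101--
  24 | -1000,110-0
  26 | 1--10,1-01-,110-0
  27 | 1-01-  (sole → essential)
  30 | 1--10  (sole → essential)
Essential prime implicants: -01-0, -011-, 1--10, 1-01-

4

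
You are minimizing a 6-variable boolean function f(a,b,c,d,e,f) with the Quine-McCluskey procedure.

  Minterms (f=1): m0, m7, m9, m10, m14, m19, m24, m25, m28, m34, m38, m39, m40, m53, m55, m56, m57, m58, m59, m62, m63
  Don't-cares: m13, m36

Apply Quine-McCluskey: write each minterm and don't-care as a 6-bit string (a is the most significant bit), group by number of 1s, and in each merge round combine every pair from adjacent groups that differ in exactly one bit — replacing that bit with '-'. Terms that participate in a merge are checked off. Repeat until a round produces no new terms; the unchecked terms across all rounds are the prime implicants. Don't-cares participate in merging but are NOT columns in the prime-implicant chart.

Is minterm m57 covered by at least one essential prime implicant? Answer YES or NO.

NO

[col 0] 000000, 000111*, 001001*, 001010*, 001101*, 001110*, 010011, 011000*, 011001*, 011100*, 100010*, 100100*, 100110*, 100111*, 101000*, 110101*, 110111*, 111000*, 111001*, 111010*, 111011*, 111110*, 111111*
[col 1] -00111, -11000*, -11001*, 0-1001, 001-01, 001-10, 011-00, 01100-*, 1-0111, 1-1000, 100-10, 1001-0, 10011-, 11-111, 1101-1, 111-10*, 111-11*, 1110-0*, 1110-1*, 11100-*, 11101-*, 11111-*
[col 2] -1100-, 111-1-, 1110--
Prime implicants: -00111, -1100-, 0-1001, 000000, 001-01, 001-10, 010011, 011-00, 1-0111, 1-1000, 100-10, 1001-0, 10011-, 11-111, 1101-1, 111-1-, 1110--
PI chart (minterm → PIs covering it):
  0 | 000000  (sole → essential)
  7 | -00111  (sole → essential)
  9 | 0-1001,001-01
  10 | 001-10  (sole → essential)
  14 | 001-10  (sole → essential)
  19 | 010011  (sole → essential)
  24 | -1100-,011-00
  25 | -1100-,0-1001
  28 | 011-00  (sole → essential)
  34 | 100-10  (sole → essential)
  38 | 100-10,1001-0,10011-
  39 | -00111,1-0111,10011-
  40 | 1-1000  (sole → essential)
  53 | 1101-1  (sole → essential)
  55 | 1-0111,11-111,1101-1
  56 | -1100-,1-1000,1110--
  57 | -1100-,1110--
  58 | 111-1-,1110--
  59 | 111-1-,1110--
  62 | 111-1-  (sole → essential)
  63 | 11-111,111-1-
Essential prime implicants: -00111, 000000, 001-10, 010011, 011-00, 1-1000, 100-10, 1101-1, 111-1-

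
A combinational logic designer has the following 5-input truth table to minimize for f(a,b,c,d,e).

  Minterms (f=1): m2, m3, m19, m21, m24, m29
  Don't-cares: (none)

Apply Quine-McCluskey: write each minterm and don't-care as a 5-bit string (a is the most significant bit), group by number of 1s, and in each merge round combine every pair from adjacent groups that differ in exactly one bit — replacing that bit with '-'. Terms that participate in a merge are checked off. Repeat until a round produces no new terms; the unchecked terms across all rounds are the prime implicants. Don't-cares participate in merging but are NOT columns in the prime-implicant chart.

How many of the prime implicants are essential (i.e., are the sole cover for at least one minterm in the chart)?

4

size-2^0 implicants → 00010(✓)  00011(✓)  10011(✓)  10101(✓)  11000  11101(✓)
size-2^1 implicants → -0011  0001-  1-101
Unchecked terms (primes): -0011, 0001-, 1-101, 11000
Minterm coverage:
  m2 ⊆ 0001- [E]
  m3 ⊆ -0011,0001-
  m19 ⊆ -0011 [E]
  m21 ⊆ 1-101 [E]
  m24 ⊆ 11000 [E]
  m29 ⊆ 1-101 [E]
E = {-0011, 0001-, 1-101, 11000}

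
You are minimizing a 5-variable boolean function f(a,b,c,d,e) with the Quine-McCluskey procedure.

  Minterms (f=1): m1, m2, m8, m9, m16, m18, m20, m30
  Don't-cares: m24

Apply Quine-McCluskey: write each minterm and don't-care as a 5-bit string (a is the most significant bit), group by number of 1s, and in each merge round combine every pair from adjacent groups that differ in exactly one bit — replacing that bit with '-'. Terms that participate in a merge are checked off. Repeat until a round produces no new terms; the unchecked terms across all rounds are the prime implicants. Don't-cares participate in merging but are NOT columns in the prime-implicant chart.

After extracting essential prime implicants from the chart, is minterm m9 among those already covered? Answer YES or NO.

[col 0] 00001*, 00010*, 01000*, 01001*, 10000*, 10010*, 10100*, 11000*, 11110
[col 1] -0010, -1000, 0-001, 0100-, 1-000, 10-00, 100-0
Prime implicants: -0010, -1000, 0-001, 0100-, 1-000, 10-00, 100-0, 11110
PI chart (minterm → PIs covering it):
  1 | 0-001  (sole → essential)
  2 | -0010  (sole → essential)
  8 | -1000,0100-
  9 | 0-001,0100-
  16 | 1-000,10-00,100-0
  18 | -0010,100-0
  20 | 10-00  (sole → essential)
  30 | 11110  (sole → essential)
Essential prime implicants: -0010, 0-001, 10-00, 11110

YES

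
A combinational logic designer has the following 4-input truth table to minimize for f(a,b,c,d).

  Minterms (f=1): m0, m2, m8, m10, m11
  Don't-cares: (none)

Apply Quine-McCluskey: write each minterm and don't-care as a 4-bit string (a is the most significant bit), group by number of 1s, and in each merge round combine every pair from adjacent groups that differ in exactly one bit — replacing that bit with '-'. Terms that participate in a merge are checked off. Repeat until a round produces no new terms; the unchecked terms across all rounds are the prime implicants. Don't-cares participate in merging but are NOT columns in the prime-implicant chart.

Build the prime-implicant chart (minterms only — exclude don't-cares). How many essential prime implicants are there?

2

size-2^0 implicants → 0000(✓)  0010(✓)  1000(✓)  1010(✓)  1011(✓)
size-2^1 implicants → -000(✓)  -010(✓)  00-0(✓)  10-0(✓)  101-
size-2^2 implicants → -0-0
Unchecked terms (primes): -0-0, 101-
Minterm coverage:
  m0 ⊆ -0-0 [E]
  m2 ⊆ -0-0 [E]
  m8 ⊆ -0-0 [E]
  m10 ⊆ -0-0,101-
  m11 ⊆ 101- [E]
E = {-0-0, 101-}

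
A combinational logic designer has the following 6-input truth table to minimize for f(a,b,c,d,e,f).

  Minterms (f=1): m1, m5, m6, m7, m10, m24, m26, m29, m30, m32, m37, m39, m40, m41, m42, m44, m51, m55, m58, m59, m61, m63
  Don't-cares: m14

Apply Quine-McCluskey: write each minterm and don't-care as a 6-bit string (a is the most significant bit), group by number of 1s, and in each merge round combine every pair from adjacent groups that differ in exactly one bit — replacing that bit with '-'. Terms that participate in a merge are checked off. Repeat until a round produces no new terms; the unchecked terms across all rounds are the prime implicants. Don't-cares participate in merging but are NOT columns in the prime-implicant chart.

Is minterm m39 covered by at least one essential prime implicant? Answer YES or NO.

Round 0: 000001✓ 000101✓ 000110✓ 000111✓ 001010✓ 001110✓ 011000✓ 011010✓ 011101✓ 011110✓ 100000✓ 100101✓ 100111✓ 101000✓ 101001✓ 101010✓ 101100✓ 110011✓ 110111✓ 111010✓ 111011✓ 111101✓ 111111✓
Round 1: -00101✓ -00111✓ -01010✓ -11010✓ -11101 0-1010✓ 0-1110✓ 00-110 000-01 0001-1✓ 00011- 001-10✓ 011-10✓ 0110-0 1-0111 1-1010✓ 10-000 1001-1✓ 101-00 1010-0 10100- 11-011✓ 11-111✓ 110-11✓ 111-11✓ 11101- 1111-1
Round 2: --1010 -001-1 0-1-10 11--11
PIs = {--1010, -001-1, -11101, 0-1-10, 00-110, 000-01, 00011-, 0110-0, 1-0111, 10-000, 101-00, 1010-0, 10100-, 11--11, 11101-, 1111-1}
Coverage chart:
  m1: 000-01 ←essential
  m5: -001-1,000-01
  m6: 00-110,00011-
  m7: -001-1,00011-
  m10: --1010,0-1-10
  m24: 0110-0 ←essential
  m26: --1010,0-1-10,0110-0
  m29: -11101 ←essential
  m30: 0-1-10 ←essential
  m32: 10-000 ←essential
  m37: -001-1 ←essential
  m39: -001-1,1-0111
  m40: 10-000,101-00,1010-0,10100-
  m41: 10100- ←essential
  m42: --1010,1010-0
  m44: 101-00 ←essential
  m51: 11--11 ←essential
  m55: 1-0111,11--11
  m58: --1010,11101-
  m59: 11--11,11101-
  m61: -11101,1111-1
  m63: 11--11,1111-1
Essential: -001-1, -11101, 0-1-10, 000-01, 0110-0, 10-000, 101-00, 10100-, 11--11

YES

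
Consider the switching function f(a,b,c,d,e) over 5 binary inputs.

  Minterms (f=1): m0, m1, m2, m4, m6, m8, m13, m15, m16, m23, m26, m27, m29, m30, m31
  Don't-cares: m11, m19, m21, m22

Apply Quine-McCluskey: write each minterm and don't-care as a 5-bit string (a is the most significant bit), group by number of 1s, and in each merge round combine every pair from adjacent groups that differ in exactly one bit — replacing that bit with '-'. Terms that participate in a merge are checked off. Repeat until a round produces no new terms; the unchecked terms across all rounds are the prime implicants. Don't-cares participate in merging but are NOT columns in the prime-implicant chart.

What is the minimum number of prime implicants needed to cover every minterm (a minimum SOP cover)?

7

Round 0: 00000✓ 00001✓ 00010✓ 00100✓ 00110✓ 01000✓ 01011✓ 01101✓ 01111✓ 10000✓ 10011✓ 10101✓ 10110✓ 10111✓ 11010✓ 11011✓ 11101✓ 11110✓ 11111✓
Round 1: -0000 -0110 -1011✓ -1101✓ -1111✓ 0-000 00-00✓ 00-10✓ 000-0✓ 0000- 001-0✓ 01-11✓ 011-1✓ 1-011✓ 1-101✓ 1-110✓ 1-111✓ 10-11✓ 101-1✓ 1011-✓ 11-10✓ 11-11✓ 1101-✓ 111-1✓ 1111-✓
Round 2: -1-11 -11-1 00--0 1--11 1-1-1 1-11- 11-1-
PIs = {-0000, -0110, -1-11, -11-1, 0-000, 00--0, 0000-, 1--11, 1-1-1, 1-11-, 11-1-}
Coverage chart:
  m0: -0000,0-000,00--0,0000-
  m1: 0000- ←essential
  m2: 00--0 ←essential
  m4: 00--0 ←essential
  m6: -0110,00--0
  m8: 0-000 ←essential
  m13: -11-1 ←essential
  m15: -1-11,-11-1
  m16: -0000 ←essential
  m23: 1--11,1-1-1,1-11-
  m26: 11-1- ←essential
  m27: -1-11,1--11,11-1-
  m29: -11-1,1-1-1
  m30: 1-11-,11-1-
  m31: -1-11,-11-1,1--11,1-1-1,1-11-,11-1-
Essential: -0000, -11-1, 0-000, 00--0, 0000-, 11-1-
Petrick residual → 1--11
Min cover (7 terms): b'c'd'e' + bce + a'c'd'e' + a'b'e' + a'b'c'd' + ade + abd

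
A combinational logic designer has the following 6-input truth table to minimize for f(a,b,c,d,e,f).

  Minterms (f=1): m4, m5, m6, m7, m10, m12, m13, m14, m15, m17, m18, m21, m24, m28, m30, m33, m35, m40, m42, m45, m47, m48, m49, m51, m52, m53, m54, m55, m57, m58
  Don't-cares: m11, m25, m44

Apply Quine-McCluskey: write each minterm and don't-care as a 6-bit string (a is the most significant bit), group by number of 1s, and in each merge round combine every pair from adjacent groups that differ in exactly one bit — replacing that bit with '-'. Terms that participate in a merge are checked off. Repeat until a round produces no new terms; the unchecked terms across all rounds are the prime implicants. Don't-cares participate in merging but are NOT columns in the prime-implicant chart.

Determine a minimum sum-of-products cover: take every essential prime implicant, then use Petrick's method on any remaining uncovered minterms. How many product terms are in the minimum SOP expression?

13

Round 0: 000100✓ 000101✓ 000110✓ 000111✓ 001010✓ 001011✓ 001100✓ 001101✓ 001110✓ 001111✓ 010001✓ 010010 010101✓ 011000✓ 011001✓ 011100✓ 011110✓ 100001✓ 100011✓ 101000✓ 101010✓ 101100✓ 101101✓ 101111✓ 110000✓ 110001✓ 110011✓ 110100✓ 110101✓ 110110✓ 110111✓ 111001✓ 111010✓
Round 1: -01010 -01100✓ -01101✓ -01111✓ -10001✓ -10101✓ -11001✓ 0-0101 0-1100✓ 0-1110✓ 00-100✓ 00-101✓ 00-110✓ 00-111✓ 0001-0✓ 0001-1✓ 00010-✓ 00011-✓ 001-10✓ 001-11✓ 00101-✓ 0011-0✓ 0011-1✓ 00110-✓ 00111-✓ 01-001✓ 010-01✓ 011-00 01100- 0111-0✓ 1-0001✓ 1-0011✓ 1-1010 1000-1✓ 101-00 1010-0 1011-1✓ 10110-✓ 11-001✓ 110-00✓ 110-01✓ 110-11✓ 1100-1✓ 11000-✓ 1101-0✓ 1101-1✓ 11010-✓ 11011-✓
Round 2: -011-1 -0110- -1-001 -10-01 0-11-0 00-1-0✓ 00-1-1✓ 00-10-✓ 00-11-✓ 0001--✓ 001-1- 0011--✓ 1-00-1 110--1 110-0- 1101--
Round 3: 00-1--
PIs = {-01010, -011-1, -0110-, -1-001, -10-01, 0-0101, 0-11-0, 00-1--, 001-1-, 010010, 011-00, 01100-, 1-00-1, 1-1010, 101-00, 1010-0, 110--1, 110-0-, 1101--}
Coverage chart:
  m4: 00-1-- ←essential
  m5: 0-0101,00-1--
  m6: 00-1-- ←essential
  m7: 00-1-- ←essential
  m10: -01010,001-1-
  m12: -0110-,0-11-0,00-1--
  m13: -011-1,-0110-,00-1--
  m14: 0-11-0,00-1--,001-1-
  m15: -011-1,00-1--,001-1-
  m17: -1-001,-10-01
  m18: 010010 ←essential
  m21: -10-01,0-0101
  m24: 011-00,01100-
  m28: 0-11-0,011-00
  m30: 0-11-0 ←essential
  m33: 1-00-1 ←essential
  m35: 1-00-1 ←essential
  m40: 101-00,1010-0
  m42: -01010,1-1010,1010-0
  m45: -011-1,-0110-
  m47: -011-1 ←essential
  m48: 110-0- ←essential
  m49: -1-001,-10-01,1-00-1,110--1,110-0-
  m51: 1-00-1,110--1
  m52: 110-0-,1101--
  m53: -10-01,110--1,110-0-,1101--
  m54: 1101-- ←essential
  m55: 110--1,1101--
  m57: -1-001 ←essential
  m58: 1-1010 ←essential
Essential: -011-1, -1-001, 0-11-0, 00-1--, 010010, 1-00-1, 1-1010, 110-0-, 1101--
Petrick residual → -01010, -10-01, 011-00, 101-00
Min cover (13 terms): b'cd'ef' + b'cdf + bd'e'f + bc'e'f + a'cdf' + a'b'd + a'bc'd'ef' + a'bce'f' + ac'd'f + acd'ef' + ab'ce'f' + abc'e' + abc'd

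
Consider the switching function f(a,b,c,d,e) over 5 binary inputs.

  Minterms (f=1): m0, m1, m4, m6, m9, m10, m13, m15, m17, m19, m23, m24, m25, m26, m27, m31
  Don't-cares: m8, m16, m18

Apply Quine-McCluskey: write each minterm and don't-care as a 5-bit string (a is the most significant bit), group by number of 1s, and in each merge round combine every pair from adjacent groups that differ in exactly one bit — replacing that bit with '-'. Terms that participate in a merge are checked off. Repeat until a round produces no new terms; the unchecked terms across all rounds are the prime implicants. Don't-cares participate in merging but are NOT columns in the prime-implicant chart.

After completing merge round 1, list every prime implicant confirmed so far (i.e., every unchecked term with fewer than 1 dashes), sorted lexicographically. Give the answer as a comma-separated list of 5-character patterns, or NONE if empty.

size-2^0 implicants → 00000(✓)  00001(✓)  00100(✓)  00110(✓)  01000(✓)  01001(✓)  01010(✓)  01101(✓)  01111(✓)  10000(✓)  10001(✓)  10010(✓)  10011(✓)  10111(✓)  11000(✓)  11001(✓)  11010(✓)  11011(✓)  11111(✓)
size-2^1 implicants → -0000(✓)  -0001(✓)  -1000(✓)  -1001(✓)  -1010(✓)  -1111  0-000(✓)  0-001(✓)  00-00  0000-(✓)  001-0  01-01  010-0(✓)  0100-(✓)  011-1  1-000(✓)  1-001(✓)  1-010(✓)  1-011(✓)  1-111(✓)  10-11(✓)  100-0(✓)  100-1(✓)  1000-(✓)  1001-(✓)  11-11(✓)  110-0(✓)  110-1(✓)  1100-(✓)  1101-(✓)
size-2^2 implicants → --000(✓)  --001(✓)  -000-(✓)  -10-0  -100-(✓)  0-00-(✓)  1--11  1-0-0(✓)  1-0-1(✓)  1-00-(✓)  1-01-(✓)  100--(✓)  110--(✓)
size-2^3 implicants → --00-  1-0--
Unchecked terms (primes): --00-, -10-0, -1111, 00-00, 001-0, 01-01, 011-1, 1--11, 1-0--

NONE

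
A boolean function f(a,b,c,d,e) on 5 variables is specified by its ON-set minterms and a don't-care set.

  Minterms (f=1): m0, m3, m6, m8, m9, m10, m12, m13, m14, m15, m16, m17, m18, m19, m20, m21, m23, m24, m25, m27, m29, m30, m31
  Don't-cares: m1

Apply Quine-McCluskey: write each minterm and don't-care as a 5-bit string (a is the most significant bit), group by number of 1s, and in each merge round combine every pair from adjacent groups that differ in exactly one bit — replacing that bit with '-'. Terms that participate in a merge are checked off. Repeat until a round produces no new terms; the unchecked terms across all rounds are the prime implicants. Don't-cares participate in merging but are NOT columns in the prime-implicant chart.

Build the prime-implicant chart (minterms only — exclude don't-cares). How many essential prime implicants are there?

8

Round 0: 00000✓ 00001✓ 00011✓ 00110✓ 01000✓ 01001✓ 01010✓ 01100✓ 01101✓ 01110✓ 01111✓ 10000✓ 10001✓ 10010✓ 10011✓ 10100✓ 10101✓ 10111✓ 11000✓ 11001✓ 11011✓ 11101✓ 11110✓ 11111✓
Round 1: -0000✓ -0001✓ -0011✓ -1000✓ -1001✓ -1101✓ -1110✓ -1111✓ 0-000✓ 0-001✓ 0-110 000-1✓ 0000-✓ 01-00✓ 01-01✓ 01-10✓ 010-0✓ 0100-✓ 011-0✓ 011-1✓ 0110-✓ 0111-✓ 1-000✓ 1-001✓ 1-011✓ 1-101✓ 1-111✓ 10-00✓ 10-01✓ 10-11✓ 100-0✓ 100-1✓ 1000-✓ 1001-✓ 101-1✓ 1010-✓ 11-01✓ 11-11✓ 110-1✓ 1100-✓ 111-1✓ 1111-✓
Round 2: --000✓ --001✓ -00-1 -000-✓ -1-01 -100-✓ -11-1 -111- 0-00-✓ 01--0 01-0- 011-- 1--01✓ 1--11✓ 1-0-1✓ 1-00-✓ 1-1-1✓ 10--1✓ 10-0- 100-- 11--1✓
Round 3: --00- 1---1
PIs = {--00-, -00-1, -1-01, -11-1, -111-, 0-110, 01--0, 01-0-, 011--, 1---1, 10-0-, 100--}
Coverage chart:
  m0: --00- ←essential
  m3: -00-1 ←essential
  m6: 0-110 ←essential
  m8: --00-,01--0,01-0-
  m9: --00-,-1-01,01-0-
  m10: 01--0 ←essential
  m12: 01--0,01-0-,011--
  m13: -1-01,-11-1,01-0-,011--
  m14: -111-,0-110,01--0,011--
  m15: -11-1,-111-,011--
  m16: --00-,10-0-,100--
  m17: --00-,-00-1,1---1,10-0-,100--
  m18: 100-- ←essential
  m19: -00-1,1---1,100--
  m20: 10-0- ←essential
  m21: 1---1,10-0-
  m23: 1---1 ←essential
  m24: --00- ←essential
  m25: --00-,-1-01,1---1
  m27: 1---1 ←essential
  m29: -1-01,-11-1,1---1
  m30: -111- ←essential
  m31: -11-1,-111-,1---1
Essential: --00-, -00-1, -111-, 0-110, 01--0, 1---1, 10-0-, 100--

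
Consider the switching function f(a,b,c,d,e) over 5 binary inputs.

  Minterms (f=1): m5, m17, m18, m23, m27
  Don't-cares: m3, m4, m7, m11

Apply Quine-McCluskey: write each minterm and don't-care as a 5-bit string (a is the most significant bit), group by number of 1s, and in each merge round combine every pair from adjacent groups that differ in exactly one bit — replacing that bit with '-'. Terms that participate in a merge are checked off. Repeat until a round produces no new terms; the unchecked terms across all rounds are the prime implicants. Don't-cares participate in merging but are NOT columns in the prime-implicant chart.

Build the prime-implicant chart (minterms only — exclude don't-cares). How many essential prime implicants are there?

size-2^0 implicants → 00011(✓)  00100(✓)  00101(✓)  00111(✓)  01011(✓)  10001  10010  10111(✓)  11011(✓)
size-2^1 implicants → -0111  -1011  0-011  00-11  001-1  0010-
Unchecked terms (primes): -0111, -1011, 0-011, 00-11, 001-1, 0010-, 10001, 10010
Minterm coverage:
  m5 ⊆ 001-1,0010-
  m17 ⊆ 10001 [E]
  m18 ⊆ 10010 [E]
  m23 ⊆ -0111 [E]
  m27 ⊆ -1011 [E]
E = {-0111, -1011, 10001, 10010}

4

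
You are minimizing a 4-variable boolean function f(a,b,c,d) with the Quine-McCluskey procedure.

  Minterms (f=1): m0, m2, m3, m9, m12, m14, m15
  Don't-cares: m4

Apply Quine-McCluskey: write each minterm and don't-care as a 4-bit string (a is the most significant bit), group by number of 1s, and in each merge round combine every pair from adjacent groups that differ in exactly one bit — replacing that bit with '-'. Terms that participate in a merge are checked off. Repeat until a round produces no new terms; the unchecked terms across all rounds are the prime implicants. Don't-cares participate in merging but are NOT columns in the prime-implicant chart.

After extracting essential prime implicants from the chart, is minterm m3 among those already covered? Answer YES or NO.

YES

[col 0] 0000*, 0010*, 0011*, 0100*, 1001, 1100*, 1110*, 1111*
[col 1] -100, 0-00, 00-0, 001-, 11-0, 111-
Prime implicants: -100, 0-00, 00-0, 001-, 1001, 11-0, 111-
PI chart (minterm → PIs covering it):
  0 | 0-00,00-0
  2 | 00-0,001-
  3 | 001-  (sole → essential)
  9 | 1001  (sole → essential)
  12 | -100,11-0
  14 | 11-0,111-
  15 | 111-  (sole → essential)
Essential prime implicants: 001-, 1001, 111-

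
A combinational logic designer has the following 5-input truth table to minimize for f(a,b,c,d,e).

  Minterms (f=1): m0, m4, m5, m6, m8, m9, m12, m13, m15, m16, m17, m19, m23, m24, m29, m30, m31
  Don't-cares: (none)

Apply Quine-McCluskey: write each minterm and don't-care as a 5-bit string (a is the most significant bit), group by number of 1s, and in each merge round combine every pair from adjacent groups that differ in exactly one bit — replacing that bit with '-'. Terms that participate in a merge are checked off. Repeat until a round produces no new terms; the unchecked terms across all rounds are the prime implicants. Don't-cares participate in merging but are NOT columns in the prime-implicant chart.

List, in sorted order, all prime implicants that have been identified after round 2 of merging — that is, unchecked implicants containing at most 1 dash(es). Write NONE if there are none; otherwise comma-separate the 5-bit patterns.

001-0, 1-111, 10-11, 100-1, 1000-, 1111-

Round 0: 00000✓ 00100✓ 00101✓ 00110✓ 01000✓ 01001✓ 01100✓ 01101✓ 01111✓ 10000✓ 10001✓ 10011✓ 10111✓ 11000✓ 11101✓ 11110✓ 11111✓
Round 1: -0000✓ -1000✓ -1101✓ -1111✓ 0-000✓ 0-100✓ 0-101✓ 00-00✓ 001-0 0010-✓ 01-00✓ 01-01✓ 0100-✓ 011-1✓ 0110-✓ 1-000✓ 1-111 10-11 100-1 1000- 111-1✓ 1111-
Round 2: --000 -11-1 0--00 0-10- 01-0-
PIs = {--000, -11-1, 0--00, 0-10-, 001-0, 01-0-, 1-111, 10-11, 100-1, 1000-, 1111-}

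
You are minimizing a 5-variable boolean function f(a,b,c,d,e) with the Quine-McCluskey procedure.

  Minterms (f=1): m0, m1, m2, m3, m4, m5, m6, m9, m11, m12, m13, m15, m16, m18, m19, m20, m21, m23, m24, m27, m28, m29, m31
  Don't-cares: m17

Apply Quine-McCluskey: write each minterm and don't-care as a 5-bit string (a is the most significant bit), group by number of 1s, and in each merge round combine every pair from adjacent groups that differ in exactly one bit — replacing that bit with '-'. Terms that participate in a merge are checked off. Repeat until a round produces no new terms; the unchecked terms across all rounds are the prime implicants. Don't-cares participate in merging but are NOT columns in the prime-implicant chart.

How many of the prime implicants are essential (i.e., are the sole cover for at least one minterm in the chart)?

size-2^0 implicants → 00000(✓)  00001(✓)  00010(✓)  00011(✓)  00100(✓)  00101(✓)  00110(✓)  01001(✓)  01011(✓)  01100(✓)  01101(✓)  01111(✓)  10000(✓)  10001(✓)  10010(✓)  10011(✓)  10100(✓)  10101(✓)  10111(✓)  11000(✓)  11011(✓)  11100(✓)  11101(✓)  11111(✓)
size-2^1 implicants → -0000(✓)  -0001(✓)  -0010(✓)  -0011(✓)  -0100(✓)  -0101(✓)  -1011(✓)  -1100(✓)  -1101(✓)  -1111(✓)  0-001(✓)  0-011(✓)  0-100(✓)  0-101(✓)  00-00(✓)  00-01(✓)  00-10(✓)  000-0(✓)  000-1(✓)  0000-(✓)  0001-(✓)  001-0(✓)  0010-(✓)  01-01(✓)  01-11(✓)  010-1(✓)  011-1(✓)  0110-(✓)  1-000(✓)  1-011(✓)  1-100(✓)  1-101(✓)  1-111(✓)  10-00(✓)  10-01(✓)  10-11(✓)  100-0(✓)  100-1(✓)  1000-(✓)  1001-(✓)  101-1(✓)  1010-(✓)  11-00(✓)  11-11(✓)  111-1(✓)  1110-(✓)
size-2^2 implicants → --011  --100(✓)  --101(✓)  -0-00(✓)  -0-01(✓)  -00-0(✓)  -00-1(✓)  -000-(✓)  -001-(✓)  -010-(✓)  -1-11  -11-1  -110-(✓)  0--01  0-0-1  0-10-(✓)  00--0  00-0-(✓)  000--(✓)  01--1  1--00  1--11  1-1-1  1-10-(✓)  10--1  10-0-(✓)  100--(✓)
size-2^3 implicants → --10-  -0-0-  -00--
Unchecked terms (primes): --011, --10-, -0-0-, -00--, -1-11, -11-1, 0--01, 0-0-1, 00--0, 01--1, 1--00, 1--11, 1-1-1, 10--1
Minterm coverage:
  m0 ⊆ -0-0-,-00--,00--0
  m1 ⊆ -0-0-,-00--,0--01,0-0-1
  m2 ⊆ -00--,00--0
  m3 ⊆ --011,-00--,0-0-1
  m4 ⊆ --10-,-0-0-,00--0
  m5 ⊆ --10-,-0-0-,0--01
  m6 ⊆ 00--0 [E]
  m9 ⊆ 0--01,0-0-1,01--1
  m11 ⊆ --011,-1-11,0-0-1,01--1
  m12 ⊆ --10- [E]
  m13 ⊆ --10-,-11-1,0--01,01--1
  m15 ⊆ -1-11,-11-1,01--1
  m16 ⊆ -0-0-,-00--,1--00
  m18 ⊆ -00-- [E]
  m19 ⊆ --011,-00--,1--11,10--1
  m20 ⊆ --10-,-0-0-,1--00
  m21 ⊆ --10-,-0-0-,1-1-1,10--1
  m23 ⊆ 1--11,1-1-1,10--1
  m24 ⊆ 1--00 [E]
  m27 ⊆ --011,-1-11,1--11
  m28 ⊆ --10-,1--00
  m29 ⊆ --10-,-11-1,1-1-1
  m31 ⊆ -1-11,-11-1,1--11,1-1-1
E = {--10-, -00--, 00--0, 1--00}

4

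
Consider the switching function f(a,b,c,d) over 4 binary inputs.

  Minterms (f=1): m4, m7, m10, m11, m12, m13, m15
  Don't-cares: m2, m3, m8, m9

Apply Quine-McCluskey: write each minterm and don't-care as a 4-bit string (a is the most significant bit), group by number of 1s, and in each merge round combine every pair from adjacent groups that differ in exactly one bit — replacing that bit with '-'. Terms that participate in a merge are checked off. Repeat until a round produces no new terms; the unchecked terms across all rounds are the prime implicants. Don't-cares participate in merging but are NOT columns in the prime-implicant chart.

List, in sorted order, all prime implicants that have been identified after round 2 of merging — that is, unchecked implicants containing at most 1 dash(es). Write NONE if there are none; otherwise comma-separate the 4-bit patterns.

Round 0: 0010✓ 0011✓ 0100✓ 0111✓ 1000✓ 1001✓ 1010✓ 1011✓ 1100✓ 1101✓ 1111✓
Round 1: -010✓ -011✓ -100 -111✓ 0-11✓ 001-✓ 1-00✓ 1-01✓ 1-11✓ 10-0✓ 10-1✓ 100-✓ 101-✓ 11-1✓ 110-✓
Round 2: --11 -01- 1--1 1-0- 10--
PIs = {--11, -01-, -100, 1--1, 1-0-, 10--}

-100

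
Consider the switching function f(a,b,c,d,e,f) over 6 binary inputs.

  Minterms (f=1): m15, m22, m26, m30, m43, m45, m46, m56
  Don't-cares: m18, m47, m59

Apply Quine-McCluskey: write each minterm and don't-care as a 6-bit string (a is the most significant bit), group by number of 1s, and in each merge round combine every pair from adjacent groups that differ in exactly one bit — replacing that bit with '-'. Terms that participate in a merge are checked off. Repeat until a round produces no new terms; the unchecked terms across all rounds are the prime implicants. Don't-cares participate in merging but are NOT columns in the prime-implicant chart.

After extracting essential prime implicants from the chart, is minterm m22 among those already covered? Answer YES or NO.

Round 0: 001111✓ 010010✓ 010110✓ 011010✓ 011110✓ 101011✓ 101101✓ 101110✓ 101111✓ 111000 111011✓
Round 1: -01111 01-010✓ 01-110✓ 010-10✓ 011-10✓ 1-1011 101-11 1011-1 10111-
Round 2: 01--10
PIs = {-01111, 01--10, 1-1011, 101-11, 1011-1, 10111-, 111000}
Coverage chart:
  m15: -01111 ←essential
  m22: 01--10 ←essential
  m26: 01--10 ←essential
  m30: 01--10 ←essential
  m43: 1-1011,101-11
  m45: 1011-1 ←essential
  m46: 10111- ←essential
  m56: 111000 ←essential
Essential: -01111, 01--10, 1011-1, 10111-, 111000

YES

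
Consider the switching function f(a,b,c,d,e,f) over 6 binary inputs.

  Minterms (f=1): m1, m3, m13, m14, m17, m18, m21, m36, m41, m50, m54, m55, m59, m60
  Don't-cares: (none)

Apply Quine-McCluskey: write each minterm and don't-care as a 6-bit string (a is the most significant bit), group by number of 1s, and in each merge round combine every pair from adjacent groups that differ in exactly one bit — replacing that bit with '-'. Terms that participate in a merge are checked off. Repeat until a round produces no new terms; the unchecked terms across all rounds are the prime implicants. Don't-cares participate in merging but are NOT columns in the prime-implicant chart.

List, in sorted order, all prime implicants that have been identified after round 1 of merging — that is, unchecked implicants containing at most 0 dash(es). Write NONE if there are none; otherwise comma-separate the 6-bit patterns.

size-2^0 implicants → 000001(✓)  000011(✓)  001101  001110  010001(✓)  010010(✓)  010101(✓)  100100  101001  110010(✓)  110110(✓)  110111(✓)  111011  111100
size-2^1 implicants → -10010  0-0001  0000-1  010-01  110-10  11011-
Unchecked terms (primes): -10010, 0-0001, 0000-1, 001101, 001110, 010-01, 100100, 101001, 110-10, 11011-, 111011, 111100

001101, 001110, 100100, 101001, 111011, 111100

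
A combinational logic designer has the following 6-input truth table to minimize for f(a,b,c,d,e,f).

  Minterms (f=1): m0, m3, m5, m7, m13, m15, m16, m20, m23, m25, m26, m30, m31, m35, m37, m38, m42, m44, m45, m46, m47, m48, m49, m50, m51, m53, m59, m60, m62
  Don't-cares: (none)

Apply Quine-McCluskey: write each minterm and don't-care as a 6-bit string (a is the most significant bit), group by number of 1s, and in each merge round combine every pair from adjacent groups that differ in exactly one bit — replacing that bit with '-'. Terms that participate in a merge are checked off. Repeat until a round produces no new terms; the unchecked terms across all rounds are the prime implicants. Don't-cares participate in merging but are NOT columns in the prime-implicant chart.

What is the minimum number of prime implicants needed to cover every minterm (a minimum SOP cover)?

Round 0: 000000✓ 000011✓ 000101✓ 000111✓ 001101✓ 001111✓ 010000✓ 010100✓ 010111✓ 011001 011010✓ 011110✓ 011111✓ 100011✓ 100101✓ 100110✓ 101010✓ 101100✓ 101101✓ 101110✓ 101111✓ 110000✓ 110001✓ 110010✓ 110011✓ 110101✓ 111011✓ 111100✓ 111110✓
Round 1: -00011 -00101✓ -01101✓ -01111✓ -10000 -11110 0-0000 0-0111✓ 0-1111✓ 00-101✓ 00-111✓ 000-11 0001-1✓ 0011-1✓ 01-111✓ 010-00 011-10 01111- 1-0011 1-0101 1-1100✓ 1-1110✓ 10-101✓ 10-110 101-10 1011-0✓ 1011-1✓ 10110-✓ 10111-✓ 11-011 110-01 1100-0✓ 1100-1✓ 11000-✓ 11001-✓ 1111-0✓
Round 2: -0-101 -011-1 0--111 00-1-1 1-11-0 1011-- 1100--
PIs = {-0-101, -00011, -011-1, -10000, -11110, 0--111, 0-0000, 00-1-1, 000-11, 010-00, 011-10, 011001, 01111-, 1-0011, 1-0101, 1-11-0, 10-110, 101-10, 1011--, 11-011, 110-01, 1100--}
Coverage chart:
  m0: 0-0000 ←essential
  m3: -00011,000-11
  m5: -0-101,00-1-1
  m7: 0--111,00-1-1,000-11
  m13: -0-101,-011-1,00-1-1
  m15: -011-1,0--111,00-1-1
  m16: -10000,0-0000,010-00
  m20: 010-00 ←essential
  m23: 0--111 ←essential
  m25: 011001 ←essential
  m26: 011-10 ←essential
  m30: -11110,011-10,01111-
  m31: 0--111,01111-
  m35: -00011,1-0011
  m37: -0-101,1-0101
  m38: 10-110 ←essential
  m42: 101-10 ←essential
  m44: 1-11-0,1011--
  m45: -0-101,-011-1,1011--
  m46: 1-11-0,10-110,101-10,1011--
  m47: -011-1,1011--
  m48: -10000,1100--
  m49: 110-01,1100--
  m50: 1100-- ←essential
  m51: 1-0011,11-011,1100--
  m53: 1-0101,110-01
  m59: 11-011 ←essential
  m60: 1-11-0 ←essential
  m62: -11110,1-11-0
Essential: 0--111, 0-0000, 010-00, 011-10, 011001, 1-11-0, 10-110, 101-10, 11-011, 1100--
Petrick residual → -0-101, -00011, -011-1, 1-0101
Min cover (14 terms): b'de'f + b'c'd'ef + b'cdf + a'def + a'c'd'e'f' + a'bc'e'f' + a'bcef' + a'bcd'e'f + ac'de'f + acdf' + ab'def' + ab'cef' + abd'ef + abc'd'

14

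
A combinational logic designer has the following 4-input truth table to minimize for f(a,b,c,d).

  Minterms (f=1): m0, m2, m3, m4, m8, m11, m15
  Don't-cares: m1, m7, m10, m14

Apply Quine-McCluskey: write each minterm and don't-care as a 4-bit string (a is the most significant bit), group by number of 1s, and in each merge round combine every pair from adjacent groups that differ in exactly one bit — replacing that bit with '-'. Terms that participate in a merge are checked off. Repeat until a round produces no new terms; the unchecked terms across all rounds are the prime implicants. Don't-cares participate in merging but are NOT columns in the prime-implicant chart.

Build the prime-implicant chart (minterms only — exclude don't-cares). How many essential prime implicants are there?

size-2^0 implicants → 0000(✓)  0001(✓)  0010(✓)  0011(✓)  0100(✓)  0111(✓)  1000(✓)  1010(✓)  1011(✓)  1110(✓)  1111(✓)
size-2^1 implicants → -000(✓)  -010(✓)  -011(✓)  -111(✓)  0-00  0-11(✓)  00-0(✓)  00-1(✓)  000-(✓)  001-(✓)  1-10(✓)  1-11(✓)  10-0(✓)  101-(✓)  111-(✓)
size-2^2 implicants → --11  -0-0  -01-  00--  1-1-
Unchecked terms (primes): --11, -0-0, -01-, 0-00, 00--, 1-1-
Minterm coverage:
  m0 ⊆ -0-0,0-00,00--
  m2 ⊆ -0-0,-01-,00--
  m3 ⊆ --11,-01-,00--
  m4 ⊆ 0-00 [E]
  m8 ⊆ -0-0 [E]
  m11 ⊆ --11,-01-,1-1-
  m15 ⊆ --11,1-1-
E = {-0-0, 0-00}

2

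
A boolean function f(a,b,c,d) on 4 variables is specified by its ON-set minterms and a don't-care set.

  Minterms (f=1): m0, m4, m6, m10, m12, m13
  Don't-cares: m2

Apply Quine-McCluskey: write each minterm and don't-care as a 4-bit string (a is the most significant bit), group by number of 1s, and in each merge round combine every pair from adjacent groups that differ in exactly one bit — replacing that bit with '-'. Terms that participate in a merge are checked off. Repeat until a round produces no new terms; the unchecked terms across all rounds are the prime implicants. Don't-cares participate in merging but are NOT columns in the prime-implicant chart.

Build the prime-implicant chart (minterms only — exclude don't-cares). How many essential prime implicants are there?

3

size-2^0 implicants → 0000(✓)  0010(✓)  0100(✓)  0110(✓)  1010(✓)  1100(✓)  1101(✓)
size-2^1 implicants → -010  -100  0-00(✓)  0-10(✓)  00-0(✓)  01-0(✓)  110-
size-2^2 implicants → 0--0
Unchecked terms (primes): -010, -100, 0--0, 110-
Minterm coverage:
  m0 ⊆ 0--0 [E]
  m4 ⊆ -100,0--0
  m6 ⊆ 0--0 [E]
  m10 ⊆ -010 [E]
  m12 ⊆ -100,110-
  m13 ⊆ 110- [E]
E = {-010, 0--0, 110-}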